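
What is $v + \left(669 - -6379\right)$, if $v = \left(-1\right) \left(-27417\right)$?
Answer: $34465$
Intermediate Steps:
$v = 27417$
$v + \left(669 - -6379\right) = 27417 + \left(669 - -6379\right) = 27417 + \left(669 + 6379\right) = 27417 + 7048 = 34465$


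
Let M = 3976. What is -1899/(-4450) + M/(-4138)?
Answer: -4917569/9207050 ≈ -0.53411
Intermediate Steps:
-1899/(-4450) + M/(-4138) = -1899/(-4450) + 3976/(-4138) = -1899*(-1/4450) + 3976*(-1/4138) = 1899/4450 - 1988/2069 = -4917569/9207050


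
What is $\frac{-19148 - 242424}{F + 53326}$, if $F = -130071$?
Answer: $\frac{261572}{76745} \approx 3.4083$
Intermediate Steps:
$\frac{-19148 - 242424}{F + 53326} = \frac{-19148 - 242424}{-130071 + 53326} = - \frac{261572}{-76745} = \left(-261572\right) \left(- \frac{1}{76745}\right) = \frac{261572}{76745}$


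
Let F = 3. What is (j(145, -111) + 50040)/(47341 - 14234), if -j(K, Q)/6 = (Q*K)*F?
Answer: 339750/33107 ≈ 10.262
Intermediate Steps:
j(K, Q) = -18*K*Q (j(K, Q) = -6*Q*K*3 = -6*K*Q*3 = -18*K*Q)
(j(145, -111) + 50040)/(47341 - 14234) = (-18*145*(-111) + 50040)/(47341 - 14234) = (289710 + 50040)/33107 = 339750*(1/33107) = 339750/33107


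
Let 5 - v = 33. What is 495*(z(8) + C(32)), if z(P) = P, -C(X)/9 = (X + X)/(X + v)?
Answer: -67320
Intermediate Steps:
v = -28 (v = 5 - 1*33 = 5 - 33 = -28)
C(X) = -18*X/(-28 + X) (C(X) = -9*(X + X)/(X - 28) = -9*2*X/(-28 + X) = -18*X/(-28 + X))
495*(z(8) + C(32)) = 495*(8 - 18*32/(-28 + 32)) = 495*(8 - 18*32/4) = 495*(8 - 18*32*1/4) = 495*(8 - 144) = 495*(-136) = -67320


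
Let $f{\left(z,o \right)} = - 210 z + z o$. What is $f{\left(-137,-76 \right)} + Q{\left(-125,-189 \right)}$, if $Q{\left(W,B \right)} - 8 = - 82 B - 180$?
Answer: $54508$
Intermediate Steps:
$Q{\left(W,B \right)} = -172 - 82 B$ ($Q{\left(W,B \right)} = 8 - \left(180 + 82 B\right) = -172 - 82 B$)
$f{\left(z,o \right)} = - 210 z + o z$
$f{\left(-137,-76 \right)} + Q{\left(-125,-189 \right)} = - 137 \left(-210 - 76\right) - -15326 = \left(-137\right) \left(-286\right) + \left(-172 + 15498\right) = 39182 + 15326 = 54508$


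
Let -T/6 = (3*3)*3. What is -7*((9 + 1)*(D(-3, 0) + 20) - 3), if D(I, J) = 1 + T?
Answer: 9891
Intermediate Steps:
T = -162 (T = -6*3*3*3 = -54*3 = -6*27 = -162)
D(I, J) = -161 (D(I, J) = 1 - 162 = -161)
-7*((9 + 1)*(D(-3, 0) + 20) - 3) = -7*((9 + 1)*(-161 + 20) - 3) = -7*(10*(-141) - 3) = -7*(-1410 - 3) = -7*(-1413) = 9891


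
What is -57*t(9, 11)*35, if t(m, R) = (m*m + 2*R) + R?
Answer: -227430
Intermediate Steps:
t(m, R) = m**2 + 3*R (t(m, R) = (m**2 + 2*R) + R = m**2 + 3*R)
-57*t(9, 11)*35 = -57*(9**2 + 3*11)*35 = -57*(81 + 33)*35 = -57*114*35 = -6498*35 = -227430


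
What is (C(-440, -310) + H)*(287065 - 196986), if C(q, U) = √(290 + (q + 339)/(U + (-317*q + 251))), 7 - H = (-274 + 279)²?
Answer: -1621422 + 90079*√5637068338369/139421 ≈ -87434.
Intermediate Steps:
H = -18 (H = 7 - (-274 + 279)² = 7 - 1*5² = 7 - 1*25 = 7 - 25 = -18)
C(q, U) = √(290 + (339 + q)/(251 + U - 317*q)) (C(q, U) = √(290 + (339 + q)/(U + (251 - 317*q))) = √(290 + (339 + q)/(251 + U - 317*q)))
(C(-440, -310) + H)*(287065 - 196986) = (√((73129 - 91929*(-440) + 290*(-310))/(251 - 310 - 317*(-440))) - 18)*(287065 - 196986) = (√((73129 + 40448760 - 89900)/(251 - 310 + 139480)) - 18)*90079 = (√(40431989/139421) - 18)*90079 = (√5637068338369/139421 - 18)*90079 = (-18 + √5637068338369/139421)*90079 = -1621422 + 90079*√5637068338369/139421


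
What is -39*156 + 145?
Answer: -5939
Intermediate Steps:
-39*156 + 145 = -6084 + 145 = -5939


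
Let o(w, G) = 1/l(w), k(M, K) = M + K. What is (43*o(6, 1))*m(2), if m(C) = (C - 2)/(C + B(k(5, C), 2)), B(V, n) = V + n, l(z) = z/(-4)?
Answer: 0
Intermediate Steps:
k(M, K) = K + M
l(z) = -z/4 (l(z) = z*(-¼) = -z/4)
o(w, G) = -4/w (o(w, G) = 1/(-w/4) = -4/w)
m(C) = (-2 + C)/(7 + 2*C) (m(C) = (C - 2)/(C + ((C + 5) + 2)) = (-2 + C)/(C + ((5 + C) + 2)) = (-2 + C)/(C + (7 + C)) = (-2 + C)/(7 + 2*C))
(43*o(6, 1))*m(2) = (43*(-4/6))*((-2 + 2)/(7 + 2*2)) = (43*(-4*⅙))*(0/(7 + 4)) = (43*(-⅔))*(0/11) = -86*0/33 = -86/3*0 = 0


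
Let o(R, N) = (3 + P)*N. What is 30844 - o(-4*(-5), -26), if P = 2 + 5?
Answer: 31104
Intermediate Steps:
P = 7
o(R, N) = 10*N (o(R, N) = (3 + 7)*N = 10*N)
30844 - o(-4*(-5), -26) = 30844 - 10*(-26) = 30844 - 1*(-260) = 30844 + 260 = 31104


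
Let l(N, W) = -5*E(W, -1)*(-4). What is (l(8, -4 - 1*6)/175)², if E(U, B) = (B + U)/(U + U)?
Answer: 121/30625 ≈ 0.0039510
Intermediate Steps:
E(U, B) = (B + U)/(2*U) (E(U, B) = (B + U)/((2*U)) = (B + U)*(1/(2*U)) = (B + U)/(2*U))
l(N, W) = 10*(-1 + W)/W (l(N, W) = -5*(-1 + W)/(2*W)*(-4) = 10*(-1 + W)/W)
(l(8, -4 - 1*6)/175)² = ((10 - 10/(-4 - 1*6))/175)² = ((10 - 10/(-4 - 6))*(1/175))² = ((10 - 10/(-10))*(1/175))² = ((10 - 10*(-⅒))*(1/175))² = ((10 + 1)*(1/175))² = (11*(1/175))² = (11/175)² = 121/30625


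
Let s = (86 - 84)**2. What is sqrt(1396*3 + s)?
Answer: 4*sqrt(262) ≈ 64.746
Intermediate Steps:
s = 4 (s = 2**2 = 4)
sqrt(1396*3 + s) = sqrt(1396*3 + 4) = sqrt(4188 + 4) = sqrt(4192) = 4*sqrt(262)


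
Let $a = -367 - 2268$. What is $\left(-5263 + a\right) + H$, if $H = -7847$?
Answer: $-15745$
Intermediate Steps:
$a = -2635$ ($a = -367 - 2268 = -2635$)
$\left(-5263 + a\right) + H = \left(-5263 - 2635\right) - 7847 = -7898 - 7847 = -15745$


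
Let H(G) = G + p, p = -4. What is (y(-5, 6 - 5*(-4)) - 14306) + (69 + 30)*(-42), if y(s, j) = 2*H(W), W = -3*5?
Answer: -18502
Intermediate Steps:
W = -15
H(G) = -4 + G (H(G) = G - 4 = -4 + G)
y(s, j) = -38 (y(s, j) = 2*(-4 - 15) = 2*(-19) = -38)
(y(-5, 6 - 5*(-4)) - 14306) + (69 + 30)*(-42) = (-38 - 14306) + (69 + 30)*(-42) = -14344 + 99*(-42) = -14344 - 4158 = -18502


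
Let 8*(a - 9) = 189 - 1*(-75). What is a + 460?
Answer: 502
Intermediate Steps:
a = 42 (a = 9 + (189 - 1*(-75))/8 = 9 + (189 + 75)/8 = 9 + (1/8)*264 = 9 + 33 = 42)
a + 460 = 42 + 460 = 502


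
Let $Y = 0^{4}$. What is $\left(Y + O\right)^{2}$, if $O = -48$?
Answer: $2304$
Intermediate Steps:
$Y = 0$
$\left(Y + O\right)^{2} = \left(0 - 48\right)^{2} = \left(-48\right)^{2} = 2304$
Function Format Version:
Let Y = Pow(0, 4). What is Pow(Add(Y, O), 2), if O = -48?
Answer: 2304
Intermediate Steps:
Y = 0
Pow(Add(Y, O), 2) = Pow(Add(0, -48), 2) = Pow(-48, 2) = 2304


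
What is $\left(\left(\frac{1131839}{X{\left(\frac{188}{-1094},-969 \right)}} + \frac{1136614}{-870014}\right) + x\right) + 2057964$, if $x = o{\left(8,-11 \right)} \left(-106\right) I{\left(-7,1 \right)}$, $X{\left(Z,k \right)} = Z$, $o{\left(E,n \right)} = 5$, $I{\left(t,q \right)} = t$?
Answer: $- \frac{185016611645897}{40890658} \approx -4.5247 \cdot 10^{6}$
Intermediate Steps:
$x = 3710$ ($x = 5 \left(-106\right) \left(-7\right) = \left(-530\right) \left(-7\right) = 3710$)
$\left(\left(\frac{1131839}{X{\left(\frac{188}{-1094},-969 \right)}} + \frac{1136614}{-870014}\right) + x\right) + 2057964 = \left(\left(\frac{1131839}{188 \frac{1}{-1094}} + \frac{1136614}{-870014}\right) + 3710\right) + 2057964 = \left(\left(\frac{1131839}{188 \left(- \frac{1}{1094}\right)} + 1136614 \left(- \frac{1}{870014}\right)\right) + 3710\right) + 2057964 = \left(\left(\frac{1131839}{- \frac{94}{547}} - \frac{568307}{435007}\right) + 3710\right) + 2057964 = \left(\left(1131839 \left(- \frac{547}{94}\right) - \frac{568307}{435007}\right) + 3710\right) + 2057964 = \left(\left(- \frac{619115933}{94} - \frac{568307}{435007}\right) + 3710\right) + 2057964 = \left(- \frac{269319818087389}{40890658} + 3710\right) + 2057964 = - \frac{269168113746209}{40890658} + 2057964 = - \frac{185016611645897}{40890658}$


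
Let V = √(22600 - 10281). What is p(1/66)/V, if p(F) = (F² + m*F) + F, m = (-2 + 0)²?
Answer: 331*√12319/53661564 ≈ 0.00068462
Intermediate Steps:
m = 4 (m = (-2)² = 4)
p(F) = F² + 5*F (p(F) = (F² + 4*F) + F = F² + 5*F)
V = √12319 ≈ 110.99
p(1/66)/V = ((5 + 1/66)/66)/(√12319) = ((5 + 1/66)/66)*(√12319/12319) = ((1/66)*(331/66))*(√12319/12319) = 331*(√12319/12319)/4356 = 331*√12319/53661564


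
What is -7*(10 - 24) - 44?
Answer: 54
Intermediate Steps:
-7*(10 - 24) - 44 = -7*(-14) - 44 = 98 - 44 = 54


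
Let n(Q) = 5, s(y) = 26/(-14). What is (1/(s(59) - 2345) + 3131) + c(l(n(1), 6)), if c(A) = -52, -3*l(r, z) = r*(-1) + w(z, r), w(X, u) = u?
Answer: 50581805/16428 ≈ 3079.0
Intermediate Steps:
s(y) = -13/7 (s(y) = 26*(-1/14) = -13/7)
l(r, z) = 0 (l(r, z) = -(r*(-1) + r)/3 = -(-r + r)/3 = -1/3*0 = 0)
(1/(s(59) - 2345) + 3131) + c(l(n(1), 6)) = (1/(-13/7 - 2345) + 3131) - 52 = (1/(-16428/7) + 3131) - 52 = (-7/16428 + 3131) - 52 = 51436061/16428 - 52 = 50581805/16428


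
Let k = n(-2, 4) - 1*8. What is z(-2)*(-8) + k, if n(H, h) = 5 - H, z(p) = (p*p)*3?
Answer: -97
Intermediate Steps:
z(p) = 3*p**2 (z(p) = p**2*3 = 3*p**2)
k = -1 (k = (5 - 1*(-2)) - 1*8 = (5 + 2) - 8 = 7 - 8 = -1)
z(-2)*(-8) + k = (3*(-2)**2)*(-8) - 1 = (3*4)*(-8) - 1 = 12*(-8) - 1 = -96 - 1 = -97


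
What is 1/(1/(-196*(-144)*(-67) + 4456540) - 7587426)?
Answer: -2565532/19465784200631 ≈ -1.3180e-7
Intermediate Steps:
1/(1/(-196*(-144)*(-67) + 4456540) - 7587426) = 1/(1/(28224*(-67) + 4456540) - 7587426) = 1/(1/(-1891008 + 4456540) - 7587426) = 1/(1/2565532 - 7587426) = 1/(-19465784200631/2565532) = -2565532/19465784200631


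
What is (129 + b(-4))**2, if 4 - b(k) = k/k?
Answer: 17424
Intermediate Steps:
b(k) = 3 (b(k) = 4 - k/k = 4 - 1*1 = 4 - 1 = 3)
(129 + b(-4))**2 = (129 + 3)**2 = 132**2 = 17424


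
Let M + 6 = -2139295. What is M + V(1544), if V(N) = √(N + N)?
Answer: -2139301 + 4*√193 ≈ -2.1392e+6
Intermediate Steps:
M = -2139301 (M = -6 - 2139295 = -2139301)
V(N) = √2*√N (V(N) = √(2*N) = √2*√N)
M + V(1544) = -2139301 + √2*√1544 = -2139301 + √2*(2*√386) = -2139301 + 4*√193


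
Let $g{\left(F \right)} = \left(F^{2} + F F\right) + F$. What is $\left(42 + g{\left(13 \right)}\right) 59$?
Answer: $23187$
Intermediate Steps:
$g{\left(F \right)} = F + 2 F^{2}$ ($g{\left(F \right)} = \left(F^{2} + F^{2}\right) + F = 2 F^{2} + F = F + 2 F^{2}$)
$\left(42 + g{\left(13 \right)}\right) 59 = \left(42 + 13 \left(1 + 2 \cdot 13\right)\right) 59 = \left(42 + 13 \left(1 + 26\right)\right) 59 = \left(42 + 13 \cdot 27\right) 59 = \left(42 + 351\right) 59 = 393 \cdot 59 = 23187$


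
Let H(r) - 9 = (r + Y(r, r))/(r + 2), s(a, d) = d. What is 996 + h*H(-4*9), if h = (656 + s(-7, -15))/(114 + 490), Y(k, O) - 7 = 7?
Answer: 2583013/2567 ≈ 1006.2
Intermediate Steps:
Y(k, O) = 14 (Y(k, O) = 7 + 7 = 14)
H(r) = 9 + (14 + r)/(2 + r) (H(r) = 9 + (r + 14)/(r + 2) = 9 + (14 + r)/(2 + r))
h = 641/604 (h = (656 - 15)/(114 + 490) = 641/604 ≈ 1.0613)
996 + h*H(-4*9) = 996 + 641*(2*(16 + 5*(-4*9))/(2 - 4*9))/604 = 996 + 641*(2*(16 + 5*(-36))/(2 - 36))/604 = 996 + 641*(2*(16 - 180)/(-34))/604 = 996 + 641*(2*(-1/34)*(-164))/604 = 996 + (641/604)*(164/17) = 996 + 26281/2567 = 2583013/2567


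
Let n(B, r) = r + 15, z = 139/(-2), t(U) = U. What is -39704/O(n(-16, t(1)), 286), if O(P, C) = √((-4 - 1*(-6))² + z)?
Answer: 39704*I*√262/131 ≈ 4905.8*I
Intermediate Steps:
z = -139/2 (z = 139*(-½) = -139/2 ≈ -69.500)
n(B, r) = 15 + r
O(P, C) = I*√262/2 (O(P, C) = √((-4 - 1*(-6))² - 139/2) = √((-4 + 6)² - 139/2) = √(2² - 139/2) = √(4 - 139/2) = √(-131/2) = I*√262/2)
-39704/O(n(-16, t(1)), 286) = -39704*(-I*√262/131) = -(-39704)*I*√262/131 = 39704*I*√262/131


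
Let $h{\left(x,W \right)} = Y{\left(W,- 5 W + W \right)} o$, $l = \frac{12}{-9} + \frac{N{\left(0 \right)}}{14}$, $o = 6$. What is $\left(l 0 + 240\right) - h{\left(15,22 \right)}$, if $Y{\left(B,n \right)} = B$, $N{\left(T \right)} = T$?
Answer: $108$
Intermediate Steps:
$l = - \frac{4}{3}$ ($l = \frac{12}{-9} + \frac{0}{14} = 12 \left(- \frac{1}{9}\right) + 0 \cdot \frac{1}{14} = - \frac{4}{3} + 0 = - \frac{4}{3} \approx -1.3333$)
$h{\left(x,W \right)} = 6 W$ ($h{\left(x,W \right)} = W 6 = 6 W$)
$\left(l 0 + 240\right) - h{\left(15,22 \right)} = \left(\left(- \frac{4}{3}\right) 0 + 240\right) - 6 \cdot 22 = \left(0 + 240\right) - 132 = 240 - 132 = 108$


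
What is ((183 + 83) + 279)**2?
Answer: 297025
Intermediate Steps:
((183 + 83) + 279)**2 = (266 + 279)**2 = 545**2 = 297025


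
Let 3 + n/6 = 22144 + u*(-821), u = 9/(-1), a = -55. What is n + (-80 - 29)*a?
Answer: 183175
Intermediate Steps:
u = -9 (u = 9*(-1) = -9)
n = 177180 (n = -18 + 6*(22144 - 9*(-821)) = -18 + 6*(22144 + 7389) = -18 + 6*29533 = -18 + 177198 = 177180)
n + (-80 - 29)*a = 177180 + (-80 - 29)*(-55) = 177180 - 109*(-55) = 177180 + 5995 = 183175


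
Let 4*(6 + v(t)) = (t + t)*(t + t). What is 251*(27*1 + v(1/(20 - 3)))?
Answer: 1523570/289 ≈ 5271.9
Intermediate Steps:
v(t) = -6 + t² (v(t) = -6 + ((t + t)*(t + t))/4 = -6 + ((2*t)*(2*t))/4 = -6 + (4*t²)/4 = -6 + t²)
251*(27*1 + v(1/(20 - 3))) = 251*(27*1 + (-6 + (1/(20 - 3))²)) = 251*(27 + (-6 + (1/17)²)) = 251*(27 + (-6 + 1/289)) = 251*(27 - 1733/289) = 251*(6070/289) = 1523570/289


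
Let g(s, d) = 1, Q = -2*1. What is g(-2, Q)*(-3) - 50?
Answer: -53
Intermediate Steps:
Q = -2
g(-2, Q)*(-3) - 50 = 1*(-3) - 50 = -3 - 50 = -53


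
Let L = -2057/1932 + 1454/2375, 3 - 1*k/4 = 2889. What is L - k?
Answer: 52967567753/4588500 ≈ 11544.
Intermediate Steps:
k = -11544 (k = 12 - 4*2889 = 12 - 11556 = -11544)
L = -2076247/4588500 (L = -2057*1/1932 + 1454*(1/2375) = -2057/1932 + 1454/2375 = -2076247/4588500 ≈ -0.45249)
L - k = -2076247/4588500 - 1*(-11544) = -2076247/4588500 + 11544 = 52967567753/4588500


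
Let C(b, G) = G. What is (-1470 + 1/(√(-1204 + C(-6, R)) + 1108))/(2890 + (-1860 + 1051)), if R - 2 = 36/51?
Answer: (-1470*√347174 + 27688903*I)/(2081*(√347174 - 18836*I)) ≈ -0.70639 - 1.3555e-8*I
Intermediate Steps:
R = 46/17 (R = 2 + 36/51 = 2 + 36*(1/51) = 2 + 12/17 = 46/17 ≈ 2.7059)
(-1470 + 1/(√(-1204 + C(-6, R)) + 1108))/(2890 + (-1860 + 1051)) = (-1470 + 1/(√(-1204 + 46/17) + 1108))/(2890 + (-1860 + 1051)) = (-1470 + 1/(√(-20422/17) + 1108))/(2890 - 809) = (-1470 + 1/(I*√347174/17 + 1108))/2081 = (-1470 + 1/(1108 + I*√347174/17))*(1/2081) = -1470/2081 + 1/(2081*(1108 + I*√347174/17))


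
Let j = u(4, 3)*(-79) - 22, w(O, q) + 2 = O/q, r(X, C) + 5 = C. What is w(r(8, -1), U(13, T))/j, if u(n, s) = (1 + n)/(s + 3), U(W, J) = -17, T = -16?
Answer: 168/8959 ≈ 0.018752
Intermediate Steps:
r(X, C) = -5 + C
w(O, q) = -2 + O/q
u(n, s) = (1 + n)/(3 + s)
j = -527/6 (j = ((1 + 4)/(3 + 3))*(-79) - 22 = (5/6)*(-79) - 22 = ((⅙)*5)*(-79) - 22 = (⅚)*(-79) - 22 = -395/6 - 22 = -527/6 ≈ -87.833)
w(r(8, -1), U(13, T))/j = (-2 + (-5 - 1)/(-17))/(-527/6) = (-2 - 6*(-1/17))*(-6/527) = (-2 + 6/17)*(-6/527) = -28/17*(-6/527) = 168/8959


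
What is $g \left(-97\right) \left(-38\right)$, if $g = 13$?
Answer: $47918$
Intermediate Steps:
$g \left(-97\right) \left(-38\right) = 13 \left(-97\right) \left(-38\right) = \left(-1261\right) \left(-38\right) = 47918$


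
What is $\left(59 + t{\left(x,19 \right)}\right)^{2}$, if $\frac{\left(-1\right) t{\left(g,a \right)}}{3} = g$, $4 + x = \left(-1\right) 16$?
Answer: $14161$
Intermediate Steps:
$x = -20$ ($x = -4 - 16 = -20$)
$t{\left(g,a \right)} = - 3 g$
$\left(59 + t{\left(x,19 \right)}\right)^{2} = \left(59 - -60\right)^{2} = \left(59 + 60\right)^{2} = 119^{2} = 14161$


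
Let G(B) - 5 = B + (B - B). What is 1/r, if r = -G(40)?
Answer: -1/45 ≈ -0.022222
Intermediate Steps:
G(B) = 5 + B (G(B) = 5 + (B + (B - B)) = 5 + (B + 0) = 5 + B)
r = -45 (r = -(5 + 40) = -1*45 = -45)
1/r = 1/(-45) = -1/45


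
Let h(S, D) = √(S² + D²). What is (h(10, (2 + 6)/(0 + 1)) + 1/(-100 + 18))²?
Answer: 1102737/6724 - 2*√41/41 ≈ 163.69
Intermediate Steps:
h(S, D) = √(D² + S²)
(h(10, (2 + 6)/(0 + 1)) + 1/(-100 + 18))² = (√(((2 + 6)/(0 + 1))² + 10²) + 1/(-100 + 18))² = (√((8/1)² + 100) + 1/(-82))² = (√((8*1)² + 100) - 1/82)² = (√(8² + 100) - 1/82)² = (√(64 + 100) - 1/82)² = (√164 - 1/82)² = (2*√41 - 1/82)² = (-1/82 + 2*√41)²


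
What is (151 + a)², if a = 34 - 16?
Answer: 28561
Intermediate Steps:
a = 18
(151 + a)² = (151 + 18)² = 169² = 28561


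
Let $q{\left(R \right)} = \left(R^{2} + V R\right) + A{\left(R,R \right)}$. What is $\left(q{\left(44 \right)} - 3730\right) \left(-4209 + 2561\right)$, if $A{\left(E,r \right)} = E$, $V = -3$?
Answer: $3101536$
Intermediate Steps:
$q{\left(R \right)} = R^{2} - 2 R$ ($q{\left(R \right)} = \left(R^{2} - 3 R\right) + R = R^{2} - 2 R$)
$\left(q{\left(44 \right)} - 3730\right) \left(-4209 + 2561\right) = \left(44 \left(-2 + 44\right) - 3730\right) \left(-4209 + 2561\right) = \left(44 \cdot 42 - 3730\right) \left(-1648\right) = \left(1848 - 3730\right) \left(-1648\right) = \left(-1882\right) \left(-1648\right) = 3101536$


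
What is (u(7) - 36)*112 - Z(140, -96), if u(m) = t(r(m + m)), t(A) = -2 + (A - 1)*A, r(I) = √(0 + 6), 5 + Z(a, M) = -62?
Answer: -3517 - 112*√6 ≈ -3791.3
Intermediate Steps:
Z(a, M) = -67 (Z(a, M) = -5 - 62 = -67)
r(I) = √6
t(A) = -2 + A*(-1 + A) (t(A) = -2 + (-1 + A)*A = -2 + A*(-1 + A))
u(m) = 4 - √6 (u(m) = -2 + (√6)² - √6 = -2 + 6 - √6 = 4 - √6)
(u(7) - 36)*112 - Z(140, -96) = ((4 - √6) - 36)*112 - 1*(-67) = (-32 - √6)*112 + 67 = (-3584 - 112*√6) + 67 = -3517 - 112*√6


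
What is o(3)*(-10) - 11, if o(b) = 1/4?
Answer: -27/2 ≈ -13.500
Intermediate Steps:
o(b) = 1/4
o(3)*(-10) - 11 = (1/4)*(-10) - 11 = -5/2 - 11 = -27/2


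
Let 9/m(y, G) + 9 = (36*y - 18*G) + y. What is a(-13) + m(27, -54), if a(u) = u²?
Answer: 36843/218 ≈ 169.00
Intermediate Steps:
m(y, G) = 9/(-9 - 18*G + 37*y) (m(y, G) = 9/(-9 + ((36*y - 18*G) + y)) = 9/(-9 + ((-18*G + 36*y) + y)) = 9/(-9 + (-18*G + 37*y)) = 9/(-9 - 18*G + 37*y))
a(-13) + m(27, -54) = (-13)² + 9/(-9 - 18*(-54) + 37*27) = 169 + 9/(-9 + 972 + 999) = 169 + 9/1962 = 169 + 9*(1/1962) = 169 + 1/218 = 36843/218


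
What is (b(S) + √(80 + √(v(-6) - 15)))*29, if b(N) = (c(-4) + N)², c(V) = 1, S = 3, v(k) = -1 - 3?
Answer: 464 + 29*√(80 + I*√19) ≈ 723.48 + 7.0638*I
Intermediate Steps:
v(k) = -4
b(N) = (1 + N)²
(b(S) + √(80 + √(v(-6) - 15)))*29 = ((1 + 3)² + √(80 + √(-4 - 15)))*29 = (4² + √(80 + √(-19)))*29 = (16 + √(80 + I*√19))*29 = 464 + 29*√(80 + I*√19)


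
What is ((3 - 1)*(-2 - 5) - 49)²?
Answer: 3969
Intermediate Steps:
((3 - 1)*(-2 - 5) - 49)² = (2*(-7) - 49)² = (-14 - 49)² = (-63)² = 3969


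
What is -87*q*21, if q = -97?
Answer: 177219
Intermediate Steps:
-87*q*21 = -87*(-97)*21 = 8439*21 = 177219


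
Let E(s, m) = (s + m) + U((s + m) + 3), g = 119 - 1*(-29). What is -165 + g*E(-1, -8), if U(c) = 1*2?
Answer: -1201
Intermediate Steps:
U(c) = 2
g = 148 (g = 119 + 29 = 148)
E(s, m) = 2 + m + s (E(s, m) = (s + m) + 2 = (m + s) + 2 = 2 + m + s)
-165 + g*E(-1, -8) = -165 + 148*(2 - 8 - 1) = -165 + 148*(-7) = -165 - 1036 = -1201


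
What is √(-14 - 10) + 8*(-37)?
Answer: -296 + 2*I*√6 ≈ -296.0 + 4.899*I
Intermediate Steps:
√(-14 - 10) + 8*(-37) = √(-24) - 296 = 2*I*√6 - 296 = -296 + 2*I*√6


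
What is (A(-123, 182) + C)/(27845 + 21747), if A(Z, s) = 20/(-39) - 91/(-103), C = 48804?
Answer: 196047157/199211064 ≈ 0.98412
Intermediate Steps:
A(Z, s) = 1489/4017 (A(Z, s) = 20*(-1/39) - 91*(-1/103) = -20/39 + 91/103 = 1489/4017)
(A(-123, 182) + C)/(27845 + 21747) = (1489/4017 + 48804)/(27845 + 21747) = (196047157/4017)/49592 = (196047157/4017)*(1/49592) = 196047157/199211064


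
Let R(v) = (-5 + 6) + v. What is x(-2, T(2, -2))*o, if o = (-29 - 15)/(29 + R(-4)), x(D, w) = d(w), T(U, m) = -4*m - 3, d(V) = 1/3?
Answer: -22/39 ≈ -0.56410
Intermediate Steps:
R(v) = 1 + v
d(V) = 1/3
T(U, m) = -3 - 4*m
x(D, w) = 1/3
o = -22/13 (o = (-29 - 15)/(29 + (1 - 4)) = -44/(29 - 3) = -44/26 = -44*1/26 = -22/13 ≈ -1.6923)
x(-2, T(2, -2))*o = (1/3)*(-22/13) = -22/39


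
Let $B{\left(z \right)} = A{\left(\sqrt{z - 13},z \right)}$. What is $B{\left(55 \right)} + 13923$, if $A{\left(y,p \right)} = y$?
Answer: $13923 + \sqrt{42} \approx 13929.0$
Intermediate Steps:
$B{\left(z \right)} = \sqrt{-13 + z}$ ($B{\left(z \right)} = \sqrt{z - 13} = \sqrt{-13 + z}$)
$B{\left(55 \right)} + 13923 = \sqrt{-13 + 55} + 13923 = \sqrt{42} + 13923 = 13923 + \sqrt{42}$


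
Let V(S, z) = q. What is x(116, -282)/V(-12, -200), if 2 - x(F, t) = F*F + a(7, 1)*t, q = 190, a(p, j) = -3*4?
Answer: -8419/95 ≈ -88.621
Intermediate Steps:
a(p, j) = -12
x(F, t) = 2 - F² + 12*t (x(F, t) = 2 - (F*F - 12*t) = 2 - (F² - 12*t) = 2 + (-F² + 12*t) = 2 - F² + 12*t)
V(S, z) = 190
x(116, -282)/V(-12, -200) = (2 - 1*116² + 12*(-282))/190 = (2 - 1*13456 - 3384)*(1/190) = (2 - 13456 - 3384)*(1/190) = -16838*1/190 = -8419/95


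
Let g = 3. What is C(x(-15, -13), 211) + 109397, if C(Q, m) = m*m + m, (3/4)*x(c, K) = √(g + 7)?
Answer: 154129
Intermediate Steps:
x(c, K) = 4*√10/3 (x(c, K) = 4*√(3 + 7)/3 = 4*√10/3)
C(Q, m) = m + m² (C(Q, m) = m² + m = m + m²)
C(x(-15, -13), 211) + 109397 = 211*(1 + 211) + 109397 = 211*212 + 109397 = 44732 + 109397 = 154129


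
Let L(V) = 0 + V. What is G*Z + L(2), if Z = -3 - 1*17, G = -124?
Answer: 2482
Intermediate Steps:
L(V) = V
Z = -20 (Z = -3 - 17 = -20)
G*Z + L(2) = -124*(-20) + 2 = 2480 + 2 = 2482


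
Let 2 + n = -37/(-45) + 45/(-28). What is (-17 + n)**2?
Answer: 621455041/1587600 ≈ 391.44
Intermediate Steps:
n = -3509/1260 (n = -2 + (-37/(-45) + 45/(-28)) = -2 + (-37*(-1/45) + 45*(-1/28)) = -2 + (37/45 - 45/28) = -2 - 989/1260 = -3509/1260 ≈ -2.7849)
(-17 + n)**2 = (-17 - 3509/1260)**2 = (-24929/1260)**2 = 621455041/1587600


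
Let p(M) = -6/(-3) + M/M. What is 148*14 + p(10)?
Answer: 2075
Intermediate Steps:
p(M) = 3 (p(M) = -6*(-⅓) + 1 = 2 + 1 = 3)
148*14 + p(10) = 148*14 + 3 = 2072 + 3 = 2075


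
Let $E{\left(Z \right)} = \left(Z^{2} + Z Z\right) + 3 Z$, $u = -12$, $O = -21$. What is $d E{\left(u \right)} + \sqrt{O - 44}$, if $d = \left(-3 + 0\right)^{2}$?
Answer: $2268 + i \sqrt{65} \approx 2268.0 + 8.0623 i$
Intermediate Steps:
$E{\left(Z \right)} = 2 Z^{2} + 3 Z$ ($E{\left(Z \right)} = \left(Z^{2} + Z^{2}\right) + 3 Z = 2 Z^{2} + 3 Z$)
$d = 9$ ($d = \left(-3\right)^{2} = 9$)
$d E{\left(u \right)} + \sqrt{O - 44} = 9 \left(- 12 \left(3 + 2 \left(-12\right)\right)\right) + \sqrt{-21 - 44} = 9 \left(- 12 \left(3 - 24\right)\right) + \sqrt{-65} = 9 \left(\left(-12\right) \left(-21\right)\right) + i \sqrt{65} = 9 \cdot 252 + i \sqrt{65} = 2268 + i \sqrt{65}$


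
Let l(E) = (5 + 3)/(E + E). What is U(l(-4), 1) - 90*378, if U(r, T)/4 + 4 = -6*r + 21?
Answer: -33928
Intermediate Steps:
l(E) = 4/E (l(E) = 8/((2*E)) = 8*(1/(2*E)) = 4/E)
U(r, T) = 68 - 24*r (U(r, T) = -16 + 4*(-6*r + 21) = -16 + 4*(21 - 6*r) = -16 + (84 - 24*r) = 68 - 24*r)
U(l(-4), 1) - 90*378 = (68 - 96/(-4)) - 90*378 = (68 - 96*(-1)/4) - 34020 = (68 - 24*(-1)) - 34020 = (68 + 24) - 34020 = 92 - 34020 = -33928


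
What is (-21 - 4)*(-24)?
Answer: 600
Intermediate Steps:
(-21 - 4)*(-24) = -25*(-24) = 600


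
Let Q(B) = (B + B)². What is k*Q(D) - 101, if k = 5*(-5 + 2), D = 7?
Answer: -3041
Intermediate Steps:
Q(B) = 4*B² (Q(B) = (2*B)² = 4*B²)
k = -15 (k = 5*(-3) = -15)
k*Q(D) - 101 = -60*7² - 101 = -60*49 - 101 = -15*196 - 101 = -2940 - 101 = -3041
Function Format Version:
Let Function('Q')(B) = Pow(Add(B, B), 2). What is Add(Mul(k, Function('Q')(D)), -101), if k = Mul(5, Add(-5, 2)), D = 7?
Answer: -3041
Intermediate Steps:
Function('Q')(B) = Mul(4, Pow(B, 2)) (Function('Q')(B) = Pow(Mul(2, B), 2) = Mul(4, Pow(B, 2)))
k = -15 (k = Mul(5, -3) = -15)
Add(Mul(k, Function('Q')(D)), -101) = Add(Mul(-15, Mul(4, Pow(7, 2))), -101) = Add(Mul(-15, Mul(4, 49)), -101) = Add(Mul(-15, 196), -101) = Add(-2940, -101) = -3041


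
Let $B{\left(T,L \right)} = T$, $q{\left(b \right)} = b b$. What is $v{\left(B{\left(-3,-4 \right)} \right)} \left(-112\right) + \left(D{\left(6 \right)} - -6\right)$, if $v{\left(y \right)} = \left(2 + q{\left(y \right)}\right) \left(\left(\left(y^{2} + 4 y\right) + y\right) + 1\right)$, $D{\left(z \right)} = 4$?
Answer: $6170$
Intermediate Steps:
$q{\left(b \right)} = b^{2}$
$v{\left(y \right)} = \left(2 + y^{2}\right) \left(1 + y^{2} + 5 y\right)$ ($v{\left(y \right)} = \left(2 + y^{2}\right) \left(\left(\left(y^{2} + 4 y\right) + y\right) + 1\right) = \left(2 + y^{2}\right) \left(\left(y^{2} + 5 y\right) + 1\right) = \left(2 + y^{2}\right) \left(1 + y^{2} + 5 y\right)$)
$v{\left(B{\left(-3,-4 \right)} \right)} \left(-112\right) + \left(D{\left(6 \right)} - -6\right) = \left(2 + \left(-3\right)^{4} + 3 \left(-3\right)^{2} + 5 \left(-3\right)^{3} + 10 \left(-3\right)\right) \left(-112\right) + \left(4 - -6\right) = \left(2 + 81 + 3 \cdot 9 + 5 \left(-27\right) - 30\right) \left(-112\right) + \left(4 + 6\right) = \left(2 + 81 + 27 - 135 - 30\right) \left(-112\right) + 10 = \left(-55\right) \left(-112\right) + 10 = 6160 + 10 = 6170$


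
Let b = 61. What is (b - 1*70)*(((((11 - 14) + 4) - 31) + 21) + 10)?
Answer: -9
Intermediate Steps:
(b - 1*70)*(((((11 - 14) + 4) - 31) + 21) + 10) = (61 - 1*70)*(((((11 - 14) + 4) - 31) + 21) + 10) = (61 - 70)*((((-3 + 4) - 31) + 21) + 10) = -9*(((1 - 31) + 21) + 10) = -9*((-30 + 21) + 10) = -9*(-9 + 10) = -9*1 = -9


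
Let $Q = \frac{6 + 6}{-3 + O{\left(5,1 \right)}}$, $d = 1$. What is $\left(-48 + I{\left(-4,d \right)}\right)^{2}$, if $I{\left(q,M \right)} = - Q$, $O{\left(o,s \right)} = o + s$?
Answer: $2704$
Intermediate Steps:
$Q = 4$ ($Q = \frac{6 + 6}{-3 + \left(5 + 1\right)} = \frac{12}{-3 + 6} = \frac{12}{3} = 12 \cdot \frac{1}{3} = 4$)
$I{\left(q,M \right)} = -4$ ($I{\left(q,M \right)} = \left(-1\right) 4 = -4$)
$\left(-48 + I{\left(-4,d \right)}\right)^{2} = \left(-48 - 4\right)^{2} = \left(-52\right)^{2} = 2704$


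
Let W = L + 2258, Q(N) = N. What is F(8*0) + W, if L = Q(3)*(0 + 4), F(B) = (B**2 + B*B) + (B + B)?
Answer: 2270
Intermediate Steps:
F(B) = 2*B + 2*B**2 (F(B) = (B**2 + B**2) + 2*B = 2*B**2 + 2*B = 2*B + 2*B**2)
L = 12 (L = 3*(0 + 4) = 3*4 = 12)
W = 2270 (W = 12 + 2258 = 2270)
F(8*0) + W = 2*(8*0)*(1 + 8*0) + 2270 = 2*0*(1 + 0) + 2270 = 2*0*1 + 2270 = 0 + 2270 = 2270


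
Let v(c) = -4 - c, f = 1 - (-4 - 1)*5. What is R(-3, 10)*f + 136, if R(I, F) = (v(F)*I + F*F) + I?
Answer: 3750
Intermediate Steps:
f = 26 (f = 1 - (-5)*5 = 1 - 1*(-25) = 1 + 25 = 26)
R(I, F) = I + F² + I*(-4 - F) (R(I, F) = ((-4 - F)*I + F*F) + I = (I*(-4 - F) + F²) + I = (F² + I*(-4 - F)) + I = I + F² + I*(-4 - F))
R(-3, 10)*f + 136 = (-3 + 10² - 1*(-3)*(4 + 10))*26 + 136 = (-3 + 100 - 1*(-3)*14)*26 + 136 = (-3 + 100 + 42)*26 + 136 = 139*26 + 136 = 3614 + 136 = 3750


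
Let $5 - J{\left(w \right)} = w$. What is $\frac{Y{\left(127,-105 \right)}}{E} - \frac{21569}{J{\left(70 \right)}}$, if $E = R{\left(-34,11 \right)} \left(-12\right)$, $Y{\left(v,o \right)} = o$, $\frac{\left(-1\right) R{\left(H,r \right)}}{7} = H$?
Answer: $\frac{2933709}{8840} \approx 331.87$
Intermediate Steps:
$R{\left(H,r \right)} = - 7 H$
$J{\left(w \right)} = 5 - w$
$E = -2856$ ($E = \left(-7\right) \left(-34\right) \left(-12\right) = 238 \left(-12\right) = -2856$)
$\frac{Y{\left(127,-105 \right)}}{E} - \frac{21569}{J{\left(70 \right)}} = - \frac{105}{-2856} - \frac{21569}{5 - 70} = \left(-105\right) \left(- \frac{1}{2856}\right) - \frac{21569}{5 - 70} = \frac{5}{136} - \frac{21569}{-65} = \frac{5}{136} - - \frac{21569}{65} = \frac{5}{136} + \frac{21569}{65} = \frac{2933709}{8840}$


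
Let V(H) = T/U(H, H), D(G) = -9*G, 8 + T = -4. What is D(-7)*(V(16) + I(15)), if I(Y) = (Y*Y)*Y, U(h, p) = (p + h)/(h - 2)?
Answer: 849177/4 ≈ 2.1229e+5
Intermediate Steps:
T = -12 (T = -8 - 4 = -12)
U(h, p) = (h + p)/(-2 + h)
V(H) = -6*(-2 + H)/H (V(H) = -12*(-2 + H)/(H + H) = -12*(-2 + H)/(2*H) = -6*(-2 + H)/H)
I(Y) = Y³ (I(Y) = Y²*Y = Y³)
D(-7)*(V(16) + I(15)) = (-9*(-7))*((-6 + 12/16) + 15³) = 63*((-6 + 12*(1/16)) + 3375) = 63*((-6 + ¾) + 3375) = 63*(-21/4 + 3375) = 63*(13479/4) = 849177/4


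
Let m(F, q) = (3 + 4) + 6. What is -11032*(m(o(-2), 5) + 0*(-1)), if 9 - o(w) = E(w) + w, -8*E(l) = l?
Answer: -143416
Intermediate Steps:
E(l) = -l/8
o(w) = 9 - 7*w/8 (o(w) = 9 - (-w/8 + w) = 9 - 7*w/8)
m(F, q) = 13 (m(F, q) = 7 + 6 = 13)
-11032*(m(o(-2), 5) + 0*(-1)) = -11032*(13 + 0*(-1)) = -11032*(13 + 0) = -11032*13 = -143416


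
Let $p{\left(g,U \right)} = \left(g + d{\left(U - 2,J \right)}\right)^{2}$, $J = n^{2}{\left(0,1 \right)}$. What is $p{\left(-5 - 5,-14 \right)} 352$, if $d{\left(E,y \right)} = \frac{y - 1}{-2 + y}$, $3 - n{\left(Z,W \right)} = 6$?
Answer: $\frac{1353088}{49} \approx 27614.0$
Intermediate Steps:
$n{\left(Z,W \right)} = -3$ ($n{\left(Z,W \right)} = 3 - 6 = -3$)
$J = 9$ ($J = \left(-3\right)^{2} = 9$)
$d{\left(E,y \right)} = \frac{-1 + y}{-2 + y}$
$p{\left(g,U \right)} = \left(\frac{8}{7} + g\right)^{2}$ ($p{\left(g,U \right)} = \left(g + \frac{-1 + 9}{-2 + 9}\right)^{2} = \left(g + \frac{1}{7} \cdot 8\right)^{2} = \left(g + \frac{8}{7}\right)^{2} = \left(\frac{8}{7} + g\right)^{2}$)
$p{\left(-5 - 5,-14 \right)} 352 = \frac{\left(8 + 7 \left(-5 - 5\right)\right)^{2}}{49} \cdot 352 = \frac{\left(8 + 7 \left(-10\right)\right)^{2}}{49} \cdot 352 = \frac{\left(8 - 70\right)^{2}}{49} \cdot 352 = \frac{\left(-62\right)^{2}}{49} \cdot 352 = \frac{1}{49} \cdot 3844 \cdot 352 = \frac{3844}{49} \cdot 352 = \frac{1353088}{49}$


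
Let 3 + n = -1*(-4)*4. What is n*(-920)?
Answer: -11960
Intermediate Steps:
n = 13 (n = -3 - 1*(-4)*4 = -3 + 4*4 = -3 + 16 = 13)
n*(-920) = 13*(-920) = -11960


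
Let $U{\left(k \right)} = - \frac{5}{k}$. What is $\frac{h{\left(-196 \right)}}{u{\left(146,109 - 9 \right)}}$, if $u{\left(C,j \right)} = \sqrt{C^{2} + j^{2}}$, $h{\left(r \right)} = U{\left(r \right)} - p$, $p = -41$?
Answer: $\frac{8041 \sqrt{7829}}{3068968} \approx 0.23183$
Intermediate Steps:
$h{\left(r \right)} = 41 - \frac{5}{r}$ ($h{\left(r \right)} = - \frac{5}{r} - -41 = - \frac{5}{r} + 41 = 41 - \frac{5}{r}$)
$\frac{h{\left(-196 \right)}}{u{\left(146,109 - 9 \right)}} = \frac{41 - \frac{5}{-196}}{\sqrt{146^{2} + \left(109 - 9\right)^{2}}} = \frac{41 - - \frac{5}{196}}{\sqrt{21316 + \left(109 - 9\right)^{2}}} = \frac{41 + \frac{5}{196}}{\sqrt{21316 + 100^{2}}} = \frac{8041}{196 \sqrt{21316 + 10000}} = \frac{8041}{196 \sqrt{31316}} = \frac{8041}{196 \cdot 2 \sqrt{7829}} = \frac{8041 \frac{\sqrt{7829}}{15658}}{196} = \frac{8041 \sqrt{7829}}{3068968}$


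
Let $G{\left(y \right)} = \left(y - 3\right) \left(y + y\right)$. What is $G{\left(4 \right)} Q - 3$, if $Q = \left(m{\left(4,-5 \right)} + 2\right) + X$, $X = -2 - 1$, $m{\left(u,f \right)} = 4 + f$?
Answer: $-19$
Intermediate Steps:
$X = -3$
$G{\left(y \right)} = 2 y \left(-3 + y\right)$ ($G{\left(y \right)} = \left(-3 + y\right) 2 y = 2 y \left(-3 + y\right)$)
$Q = -2$ ($Q = \left(\left(4 - 5\right) + 2\right) - 3 = \left(-1 + 2\right) - 3 = 1 - 3 = -2$)
$G{\left(4 \right)} Q - 3 = 2 \cdot 4 \left(-3 + 4\right) \left(-2\right) - 3 = 2 \cdot 4 \cdot 1 \left(-2\right) - 3 = 8 \left(-2\right) - 3 = -16 - 3 = -19$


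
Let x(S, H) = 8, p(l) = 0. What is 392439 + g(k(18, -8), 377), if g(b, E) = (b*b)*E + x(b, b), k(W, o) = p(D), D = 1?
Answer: 392447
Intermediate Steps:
k(W, o) = 0
g(b, E) = 8 + E*b**2 (g(b, E) = (b*b)*E + 8 = b**2*E + 8 = E*b**2 + 8 = 8 + E*b**2)
392439 + g(k(18, -8), 377) = 392439 + (8 + 377*0**2) = 392439 + (8 + 377*0) = 392439 + (8 + 0) = 392439 + 8 = 392447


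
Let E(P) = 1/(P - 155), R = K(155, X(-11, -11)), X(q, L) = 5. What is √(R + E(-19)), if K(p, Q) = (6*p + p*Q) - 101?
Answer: √48562530/174 ≈ 40.050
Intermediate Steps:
K(p, Q) = -101 + 6*p + Q*p (K(p, Q) = (6*p + Q*p) - 101 = -101 + 6*p + Q*p)
R = 1604 (R = -101 + 6*155 + 5*155 = -101 + 930 + 775 = 1604)
E(P) = 1/(-155 + P)
√(R + E(-19)) = √(1604 + 1/(-155 - 19)) = √(1604 + 1/(-174)) = √(1604 - 1/174) = √(279095/174) = √48562530/174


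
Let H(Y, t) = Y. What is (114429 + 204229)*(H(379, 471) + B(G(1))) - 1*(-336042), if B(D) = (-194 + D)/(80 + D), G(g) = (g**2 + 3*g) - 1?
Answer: 9991052514/83 ≈ 1.2037e+8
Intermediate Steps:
G(g) = -1 + g**2 + 3*g
B(D) = (-194 + D)/(80 + D)
(114429 + 204229)*(H(379, 471) + B(G(1))) - 1*(-336042) = (114429 + 204229)*(379 + (-194 + (-1 + 1**2 + 3*1))/(80 + (-1 + 1**2 + 3*1))) - 1*(-336042) = 318658*(379 + (-194 + (-1 + 1 + 3))/(80 + (-1 + 1 + 3))) + 336042 = 318658*(379 + (-194 + 3)/(80 + 3)) + 336042 = 318658*(379 - 191/83) + 336042 = 318658*(31266/83) + 336042 = 9963161028/83 + 336042 = 9991052514/83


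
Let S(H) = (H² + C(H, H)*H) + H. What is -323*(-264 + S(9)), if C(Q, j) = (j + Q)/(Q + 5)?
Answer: 367251/7 ≈ 52464.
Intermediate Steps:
C(Q, j) = (Q + j)/(5 + Q)
S(H) = H + H² + 2*H²/(5 + H) (S(H) = (H² + ((H + H)/(5 + H))*H) + H = (H² + ((2*H)/(5 + H))*H) + H = (H² + (2*H/(5 + H))*H) + H = (H² + 2*H²/(5 + H)) + H = H + H² + 2*H²/(5 + H))
-323*(-264 + S(9)) = -323*(-264 + 9*(5 + 9² + 8*9)/(5 + 9)) = -323*(-264 + 9*(5 + 81 + 72)/14) = -323*(-264 + 9*(1/14)*158) = -323*(-264 + 711/7) = -323*(-1137/7) = 367251/7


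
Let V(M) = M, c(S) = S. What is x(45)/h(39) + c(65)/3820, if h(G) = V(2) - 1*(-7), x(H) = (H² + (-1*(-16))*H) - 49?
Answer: 2059861/6876 ≈ 299.57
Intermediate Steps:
x(H) = -49 + H² + 16*H (x(H) = (H² + 16*H) - 49 = -49 + H² + 16*H)
h(G) = 9 (h(G) = 2 - 1*(-7) = 2 + 7 = 9)
x(45)/h(39) + c(65)/3820 = (-49 + 45² + 16*45)/9 + 65/3820 = (-49 + 2025 + 720)*(⅑) + 65*(1/3820) = 2696*(⅑) + 13/764 = 2696/9 + 13/764 = 2059861/6876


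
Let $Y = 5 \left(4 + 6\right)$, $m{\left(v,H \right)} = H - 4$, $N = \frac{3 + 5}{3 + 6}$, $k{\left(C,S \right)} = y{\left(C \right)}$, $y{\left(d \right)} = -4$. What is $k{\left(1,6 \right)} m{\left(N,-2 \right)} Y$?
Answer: $1200$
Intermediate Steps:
$k{\left(C,S \right)} = -4$
$N = \frac{8}{9} \approx 0.88889$
$m{\left(v,H \right)} = -4 + H$
$Y = 50$ ($Y = 5 \cdot 10 = 50$)
$k{\left(1,6 \right)} m{\left(N,-2 \right)} Y = - 4 \left(-4 - 2\right) 50 = \left(-4\right) \left(-6\right) 50 = 24 \cdot 50 = 1200$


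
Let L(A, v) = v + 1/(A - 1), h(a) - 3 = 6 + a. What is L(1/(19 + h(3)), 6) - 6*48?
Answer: -8491/30 ≈ -283.03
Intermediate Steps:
h(a) = 9 + a (h(a) = 3 + (6 + a) = 9 + a)
L(A, v) = v + 1/(-1 + A)
L(1/(19 + h(3)), 6) - 6*48 = (1 - 1*6 + 6/(19 + (9 + 3)))/(-1 + 1/(19 + (9 + 3))) - 6*48 = (1 - 6 + 6/(19 + 12))/(-1 + 1/(19 + 12)) - 1*288 = (1 - 6 + 6/31)/(-1 + 1/31) - 288 = (1 - 6 + (1/31)*6)/(-1 + 1/31) - 288 = (1 - 6 + 6/31)/(-30/31) - 288 = -31/30*(-149/31) - 288 = 149/30 - 288 = -8491/30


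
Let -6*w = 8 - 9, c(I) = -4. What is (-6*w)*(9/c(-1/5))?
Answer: 9/4 ≈ 2.2500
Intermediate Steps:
w = 1/6 (w = -(8 - 9)/6 = -1/6*(-1) = 1/6 ≈ 0.16667)
(-6*w)*(9/c(-1/5)) = (-6*1/6)*(9/(-4)) = -9*(-1)/4 = -1*(-9/4) = 9/4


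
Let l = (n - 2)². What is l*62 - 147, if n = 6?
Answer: 845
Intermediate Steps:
l = 16 (l = (6 - 2)² = 4² = 16)
l*62 - 147 = 16*62 - 147 = 992 - 147 = 845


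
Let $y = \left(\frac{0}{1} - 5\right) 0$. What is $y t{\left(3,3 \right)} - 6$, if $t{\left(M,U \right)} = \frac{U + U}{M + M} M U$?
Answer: $-6$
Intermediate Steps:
$t{\left(M,U \right)} = U^{2}$ ($t{\left(M,U \right)} = \frac{2 U}{2 M} M U = 2 U \frac{1}{2 M} M U = \frac{U}{M} M U = U U = U^{2}$)
$y = 0$ ($y = \left(0 \cdot 1 - 5\right) 0 = \left(0 - 5\right) 0 = \left(-5\right) 0 = 0$)
$y t{\left(3,3 \right)} - 6 = 0 \cdot 3^{2} - 6 = 0 \cdot 9 - 6 = 0 - 6 = -6$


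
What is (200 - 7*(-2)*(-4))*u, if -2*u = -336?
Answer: 24192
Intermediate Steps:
u = 168 (u = -½*(-336) = 168)
(200 - 7*(-2)*(-4))*u = (200 - 7*(-2)*(-4))*168 = (200 + 14*(-4))*168 = (200 - 56)*168 = 144*168 = 24192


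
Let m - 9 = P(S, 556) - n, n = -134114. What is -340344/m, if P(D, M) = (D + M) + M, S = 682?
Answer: -340344/135917 ≈ -2.5041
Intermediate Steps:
P(D, M) = D + 2*M
m = 135917 (m = 9 + ((682 + 2*556) - 1*(-134114)) = 9 + ((682 + 1112) + 134114) = 9 + (1794 + 134114) = 9 + 135908 = 135917)
-340344/m = -340344/135917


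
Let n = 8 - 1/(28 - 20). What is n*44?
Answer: 693/2 ≈ 346.50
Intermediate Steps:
n = 63/8 (n = 8 - 1/8 = 8 - 1*⅛ = 8 - ⅛ = 63/8 ≈ 7.8750)
n*44 = (63/8)*44 = 693/2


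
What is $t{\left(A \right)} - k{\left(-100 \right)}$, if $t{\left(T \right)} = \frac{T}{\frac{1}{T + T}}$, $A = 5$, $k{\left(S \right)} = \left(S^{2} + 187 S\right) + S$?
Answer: $8850$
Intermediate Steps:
$k{\left(S \right)} = S^{2} + 188 S$
$t{\left(T \right)} = 2 T^{2}$ ($t{\left(T \right)} = \frac{T}{\frac{1}{2 T}} = \frac{T}{\frac{1}{2} \frac{1}{T}} = T 2 T = 2 T^{2}$)
$t{\left(A \right)} - k{\left(-100 \right)} = 2 \cdot 5^{2} - - 100 \left(188 - 100\right) = 2 \cdot 25 - \left(-100\right) 88 = 50 - -8800 = 50 + 8800 = 8850$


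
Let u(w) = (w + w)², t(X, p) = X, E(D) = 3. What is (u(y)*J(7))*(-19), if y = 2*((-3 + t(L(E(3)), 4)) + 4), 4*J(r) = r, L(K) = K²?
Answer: -53200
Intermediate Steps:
J(r) = r/4
y = 20 (y = 2*((-3 + 3²) + 4) = 2*((-3 + 9) + 4) = 2*(6 + 4) = 2*10 = 20)
u(w) = 4*w² (u(w) = (2*w)² = 4*w²)
(u(y)*J(7))*(-19) = ((4*20²)*((¼)*7))*(-19) = ((4*400)*(7/4))*(-19) = (1600*(7/4))*(-19) = 2800*(-19) = -53200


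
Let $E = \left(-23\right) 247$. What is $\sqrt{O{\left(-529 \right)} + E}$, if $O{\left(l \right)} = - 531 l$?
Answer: $\sqrt{275218} \approx 524.61$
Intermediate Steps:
$E = -5681$
$\sqrt{O{\left(-529 \right)} + E} = \sqrt{\left(-531\right) \left(-529\right) - 5681} = \sqrt{280899 - 5681} = \sqrt{275218}$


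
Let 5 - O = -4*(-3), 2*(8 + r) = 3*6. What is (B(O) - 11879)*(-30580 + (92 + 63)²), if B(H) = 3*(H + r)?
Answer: 77984835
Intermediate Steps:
r = 1 (r = -8 + (3*6)/2 = -8 + (½)*18 = -8 + 9 = 1)
O = -7 (O = 5 - (-4)*1*(-3) = 5 - (-4)*(-3) = 5 - 1*12 = 5 - 12 = -7)
B(H) = 3 + 3*H (B(H) = 3*(H + 1) = 3*(1 + H) = 3 + 3*H)
(B(O) - 11879)*(-30580 + (92 + 63)²) = ((3 + 3*(-7)) - 11879)*(-30580 + (92 + 63)²) = ((3 - 21) - 11879)*(-30580 + 155²) = (-18 - 11879)*(-30580 + 24025) = -11897*(-6555) = 77984835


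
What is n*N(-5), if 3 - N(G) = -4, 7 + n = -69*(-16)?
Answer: 7679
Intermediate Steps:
n = 1097 (n = -7 - 69*(-16) = -7 + 1104 = 1097)
N(G) = 7 (N(G) = 3 - 1*(-4) = 3 + 4 = 7)
n*N(-5) = 1097*7 = 7679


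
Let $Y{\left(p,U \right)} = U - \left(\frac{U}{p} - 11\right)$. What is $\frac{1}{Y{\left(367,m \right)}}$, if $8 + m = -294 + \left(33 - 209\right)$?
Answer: $- \frac{367}{170911} \approx -0.0021473$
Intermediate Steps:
$m = -478$ ($m = -8 + \left(-294 + \left(33 - 209\right)\right) = -8 - 470 = -478$)
$Y{\left(p,U \right)} = 11 + U - \frac{U}{p}$ ($Y{\left(p,U \right)} = U - \left(-11 + \frac{U}{p}\right) = 11 + U - \frac{U}{p}$)
$\frac{1}{Y{\left(367,m \right)}} = \frac{1}{11 - 478 - - \frac{478}{367}} = \frac{1}{11 - 478 - \left(-478\right) \frac{1}{367}} = \frac{1}{11 - 478 + \frac{478}{367}} = \frac{1}{- \frac{170911}{367}} = - \frac{367}{170911}$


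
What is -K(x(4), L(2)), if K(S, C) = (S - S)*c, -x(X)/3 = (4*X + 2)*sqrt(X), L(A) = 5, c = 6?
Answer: 0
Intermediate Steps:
x(X) = -3*sqrt(X)*(2 + 4*X) (x(X) = -3*(4*X + 2)*sqrt(X) = -3*(2 + 4*X)*sqrt(X) = -3*sqrt(X)*(2 + 4*X))
K(S, C) = 0 (K(S, C) = (S - S)*6 = 0*6 = 0)
-K(x(4), L(2)) = -1*0 = 0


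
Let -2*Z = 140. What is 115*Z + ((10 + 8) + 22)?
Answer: -8010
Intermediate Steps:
Z = -70 (Z = -1/2*140 = -70)
115*Z + ((10 + 8) + 22) = 115*(-70) + ((10 + 8) + 22) = -8050 + (18 + 22) = -8050 + 40 = -8010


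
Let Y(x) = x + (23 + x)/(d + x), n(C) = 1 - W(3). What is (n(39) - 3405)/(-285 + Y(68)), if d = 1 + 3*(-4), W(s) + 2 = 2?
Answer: 97014/6139 ≈ 15.803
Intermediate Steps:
W(s) = 0 (W(s) = -2 + 2 = 0)
d = -11 (d = 1 - 12 = -11)
n(C) = 1 (n(C) = 1 - 1*0 = 1 + 0 = 1)
Y(x) = x + (23 + x)/(-11 + x)
(n(39) - 3405)/(-285 + Y(68)) = (1 - 3405)/(-285 + (23 + 68² - 10*68)/(-11 + 68)) = -3404/(-285 + (23 + 4624 - 680)/57) = -3404/(-285 + (1/57)*3967) = -3404/(-285 + 3967/57) = -3404/(-12278/57) = -3404*(-57/12278) = 97014/6139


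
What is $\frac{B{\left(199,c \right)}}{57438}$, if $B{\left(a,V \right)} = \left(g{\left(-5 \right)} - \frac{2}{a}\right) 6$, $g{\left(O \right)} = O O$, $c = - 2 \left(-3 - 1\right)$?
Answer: $\frac{4973}{1905027} \approx 0.0026105$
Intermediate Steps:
$c = 8$ ($c = \left(-2\right) \left(-4\right) = 8$)
$g{\left(O \right)} = O^{2}$
$B{\left(a,V \right)} = 150 - \frac{12}{a}$ ($B{\left(a,V \right)} = \left(\left(-5\right)^{2} - \frac{2}{a}\right) 6 = \left(25 - \frac{2}{a}\right) 6 = 150 - \frac{12}{a}$)
$\frac{B{\left(199,c \right)}}{57438} = \frac{150 - \frac{12}{199}}{57438} = \left(150 - \frac{12}{199}\right) \frac{1}{57438} = \frac{29838}{199} \cdot \frac{1}{57438} = \frac{4973}{1905027}$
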